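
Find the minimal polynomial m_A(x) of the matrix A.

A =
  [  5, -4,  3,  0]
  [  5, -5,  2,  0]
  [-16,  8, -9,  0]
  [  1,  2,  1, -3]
x^3 + 9*x^2 + 27*x + 27

The characteristic polynomial is χ_A(x) = (x + 3)^4, so the eigenvalues are known. The minimal polynomial is
  m_A(x) = Π_λ (x − λ)^{k_λ}
where k_λ is the size of the *largest* Jordan block for λ (equivalently, the smallest k with (A − λI)^k v = 0 for every generalised eigenvector v of λ).

  λ = -3: largest Jordan block has size 3, contributing (x + 3)^3

So m_A(x) = (x + 3)^3 = x^3 + 9*x^2 + 27*x + 27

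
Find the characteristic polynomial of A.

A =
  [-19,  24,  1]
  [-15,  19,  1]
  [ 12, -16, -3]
x^3 + 3*x^2 + 3*x + 1

Expanding det(x·I − A) (e.g. by cofactor expansion or by noting that A is similar to its Jordan form J, which has the same characteristic polynomial as A) gives
  χ_A(x) = x^3 + 3*x^2 + 3*x + 1
which factors as (x + 1)^3. The eigenvalues (with algebraic multiplicities) are λ = -1 with multiplicity 3.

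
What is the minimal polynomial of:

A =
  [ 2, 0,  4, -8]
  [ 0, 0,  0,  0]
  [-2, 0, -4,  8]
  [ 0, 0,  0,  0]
x^2 + 2*x

The characteristic polynomial is χ_A(x) = x^3*(x + 2), so the eigenvalues are known. The minimal polynomial is
  m_A(x) = Π_λ (x − λ)^{k_λ}
where k_λ is the size of the *largest* Jordan block for λ (equivalently, the smallest k with (A − λI)^k v = 0 for every generalised eigenvector v of λ).

  λ = -2: largest Jordan block has size 1, contributing (x + 2)
  λ = 0: largest Jordan block has size 1, contributing (x − 0)

So m_A(x) = x*(x + 2) = x^2 + 2*x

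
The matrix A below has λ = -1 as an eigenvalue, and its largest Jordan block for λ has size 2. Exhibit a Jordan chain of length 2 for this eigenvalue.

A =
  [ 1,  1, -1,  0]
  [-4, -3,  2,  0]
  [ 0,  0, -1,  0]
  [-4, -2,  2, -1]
A Jordan chain for λ = -1 of length 2:
v_1 = (2, -4, 0, -4)ᵀ
v_2 = (1, 0, 0, 0)ᵀ

Let N = A − (-1)·I. We want v_2 with N^2 v_2 = 0 but N^1 v_2 ≠ 0; then v_{j-1} := N · v_j for j = 2, …, 2.

Pick v_2 = (1, 0, 0, 0)ᵀ.
Then v_1 = N · v_2 = (2, -4, 0, -4)ᵀ.

Sanity check: (A − (-1)·I) v_1 = (0, 0, 0, 0)ᵀ = 0. ✓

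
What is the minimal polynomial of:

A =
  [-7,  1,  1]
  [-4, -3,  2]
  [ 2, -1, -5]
x^3 + 15*x^2 + 75*x + 125

The characteristic polynomial is χ_A(x) = (x + 5)^3, so the eigenvalues are known. The minimal polynomial is
  m_A(x) = Π_λ (x − λ)^{k_λ}
where k_λ is the size of the *largest* Jordan block for λ (equivalently, the smallest k with (A − λI)^k v = 0 for every generalised eigenvector v of λ).

  λ = -5: largest Jordan block has size 3, contributing (x + 5)^3

So m_A(x) = (x + 5)^3 = x^3 + 15*x^2 + 75*x + 125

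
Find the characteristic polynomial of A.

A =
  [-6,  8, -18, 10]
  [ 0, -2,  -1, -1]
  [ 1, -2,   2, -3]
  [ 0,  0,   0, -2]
x^4 + 8*x^3 + 24*x^2 + 32*x + 16

Expanding det(x·I − A) (e.g. by cofactor expansion or by noting that A is similar to its Jordan form J, which has the same characteristic polynomial as A) gives
  χ_A(x) = x^4 + 8*x^3 + 24*x^2 + 32*x + 16
which factors as (x + 2)^4. The eigenvalues (with algebraic multiplicities) are λ = -2 with multiplicity 4.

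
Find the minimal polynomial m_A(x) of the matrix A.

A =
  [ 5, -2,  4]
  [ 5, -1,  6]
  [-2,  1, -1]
x^3 - 3*x^2 + 3*x - 1

The characteristic polynomial is χ_A(x) = (x - 1)^3, so the eigenvalues are known. The minimal polynomial is
  m_A(x) = Π_λ (x − λ)^{k_λ}
where k_λ is the size of the *largest* Jordan block for λ (equivalently, the smallest k with (A − λI)^k v = 0 for every generalised eigenvector v of λ).

  λ = 1: largest Jordan block has size 3, contributing (x − 1)^3

So m_A(x) = (x - 1)^3 = x^3 - 3*x^2 + 3*x - 1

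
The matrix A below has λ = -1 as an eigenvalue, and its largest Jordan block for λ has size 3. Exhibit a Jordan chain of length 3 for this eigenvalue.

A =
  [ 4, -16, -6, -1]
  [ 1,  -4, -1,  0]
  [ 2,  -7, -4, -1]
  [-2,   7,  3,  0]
A Jordan chain for λ = -1 of length 3:
v_1 = (-1, 0, -1, 1)ᵀ
v_2 = (5, 1, 2, -2)ᵀ
v_3 = (1, 0, 0, 0)ᵀ

Let N = A − (-1)·I. We want v_3 with N^3 v_3 = 0 but N^2 v_3 ≠ 0; then v_{j-1} := N · v_j for j = 3, …, 2.

Pick v_3 = (1, 0, 0, 0)ᵀ.
Then v_2 = N · v_3 = (5, 1, 2, -2)ᵀ.
Then v_1 = N · v_2 = (-1, 0, -1, 1)ᵀ.

Sanity check: (A − (-1)·I) v_1 = (0, 0, 0, 0)ᵀ = 0. ✓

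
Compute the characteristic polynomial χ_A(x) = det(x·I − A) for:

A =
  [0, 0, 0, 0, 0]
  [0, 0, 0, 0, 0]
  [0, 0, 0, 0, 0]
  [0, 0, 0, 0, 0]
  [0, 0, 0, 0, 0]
x^5

Expanding det(x·I − A) (e.g. by cofactor expansion or by noting that A is similar to its Jordan form J, which has the same characteristic polynomial as A) gives
  χ_A(x) = x^5
which factors as x^5. The eigenvalues (with algebraic multiplicities) are λ = 0 with multiplicity 5.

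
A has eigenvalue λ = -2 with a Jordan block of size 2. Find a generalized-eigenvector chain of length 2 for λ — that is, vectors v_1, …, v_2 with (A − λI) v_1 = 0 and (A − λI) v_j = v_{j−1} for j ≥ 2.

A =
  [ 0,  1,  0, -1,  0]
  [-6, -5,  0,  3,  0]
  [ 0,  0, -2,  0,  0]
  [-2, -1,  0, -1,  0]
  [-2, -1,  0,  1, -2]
A Jordan chain for λ = -2 of length 2:
v_1 = (2, -6, 0, -2, -2)ᵀ
v_2 = (1, 0, 0, 0, 0)ᵀ

Let N = A − (-2)·I. We want v_2 with N^2 v_2 = 0 but N^1 v_2 ≠ 0; then v_{j-1} := N · v_j for j = 2, …, 2.

Pick v_2 = (1, 0, 0, 0, 0)ᵀ.
Then v_1 = N · v_2 = (2, -6, 0, -2, -2)ᵀ.

Sanity check: (A − (-2)·I) v_1 = (0, 0, 0, 0, 0)ᵀ = 0. ✓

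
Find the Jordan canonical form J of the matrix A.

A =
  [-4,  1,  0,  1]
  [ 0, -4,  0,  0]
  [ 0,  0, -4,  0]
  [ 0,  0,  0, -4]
J_2(-4) ⊕ J_1(-4) ⊕ J_1(-4)

The characteristic polynomial is
  det(x·I − A) = x^4 + 16*x^3 + 96*x^2 + 256*x + 256 = (x + 4)^4

Eigenvalues and multiplicities (the geometric multiplicity of λ is n − rank(A − λI), which equals the number of Jordan blocks for λ):
  λ = -4: algebraic multiplicity = 4, geometric multiplicity = 3

Determining the block sizes for each eigenvalue:
  λ = -4: 3 blocks summing to 4 forces exactly one block of size 2 and the rest size 1 → block sizes [2, 1, 1]

Assembling the blocks gives a Jordan form
J =
  [-4,  1,  0,  0]
  [ 0, -4,  0,  0]
  [ 0,  0, -4,  0]
  [ 0,  0,  0, -4]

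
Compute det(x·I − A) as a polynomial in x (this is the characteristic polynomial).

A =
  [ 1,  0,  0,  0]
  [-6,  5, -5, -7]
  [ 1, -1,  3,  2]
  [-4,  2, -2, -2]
x^4 - 7*x^3 + 18*x^2 - 20*x + 8

Expanding det(x·I − A) (e.g. by cofactor expansion or by noting that A is similar to its Jordan form J, which has the same characteristic polynomial as A) gives
  χ_A(x) = x^4 - 7*x^3 + 18*x^2 - 20*x + 8
which factors as (x - 2)^3*(x - 1). The eigenvalues (with algebraic multiplicities) are λ = 1 with multiplicity 1, λ = 2 with multiplicity 3.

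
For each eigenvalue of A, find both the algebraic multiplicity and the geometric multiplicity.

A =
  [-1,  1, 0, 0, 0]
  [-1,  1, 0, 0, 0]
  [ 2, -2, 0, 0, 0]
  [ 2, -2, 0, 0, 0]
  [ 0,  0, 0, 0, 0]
λ = 0: alg = 5, geom = 4

Step 1 — factor the characteristic polynomial to read off the algebraic multiplicities:
  χ_A(x) = x^5

Step 2 — compute geometric multiplicities via the rank-nullity identity g(λ) = n − rank(A − λI):
  rank(A − (0)·I) = 1, so dim ker(A − (0)·I) = n − 1 = 4

Summary:
  λ = 0: algebraic multiplicity = 5, geometric multiplicity = 4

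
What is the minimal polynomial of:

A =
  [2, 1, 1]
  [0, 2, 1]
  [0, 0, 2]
x^3 - 6*x^2 + 12*x - 8

The characteristic polynomial is χ_A(x) = (x - 2)^3, so the eigenvalues are known. The minimal polynomial is
  m_A(x) = Π_λ (x − λ)^{k_λ}
where k_λ is the size of the *largest* Jordan block for λ (equivalently, the smallest k with (A − λI)^k v = 0 for every generalised eigenvector v of λ).

  λ = 2: largest Jordan block has size 3, contributing (x − 2)^3

So m_A(x) = (x - 2)^3 = x^3 - 6*x^2 + 12*x - 8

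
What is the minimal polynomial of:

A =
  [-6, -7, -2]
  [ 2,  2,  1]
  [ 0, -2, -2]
x^3 + 6*x^2 + 12*x + 8

The characteristic polynomial is χ_A(x) = (x + 2)^3, so the eigenvalues are known. The minimal polynomial is
  m_A(x) = Π_λ (x − λ)^{k_λ}
where k_λ is the size of the *largest* Jordan block for λ (equivalently, the smallest k with (A − λI)^k v = 0 for every generalised eigenvector v of λ).

  λ = -2: largest Jordan block has size 3, contributing (x + 2)^3

So m_A(x) = (x + 2)^3 = x^3 + 6*x^2 + 12*x + 8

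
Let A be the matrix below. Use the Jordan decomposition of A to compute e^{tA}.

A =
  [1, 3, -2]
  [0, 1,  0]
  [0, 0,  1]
e^{tA} =
  [exp(t), 3*t*exp(t), -2*t*exp(t)]
  [0, exp(t), 0]
  [0, 0, exp(t)]

Strategy: write A = P · J · P⁻¹ where J is a Jordan canonical form, so e^{tA} = P · e^{tJ} · P⁻¹, and e^{tJ} can be computed block-by-block.

A has Jordan form
J =
  [1, 1, 0]
  [0, 1, 0]
  [0, 0, 1]
(up to reordering of blocks).

Per-block formulas:
  For a 1×1 block at λ = 1: exp(t · [1]) = [e^(1t)].
  For a 2×2 Jordan block J_2(1): exp(t · J_2(1)) = e^(1t)·(I + t·N), where N is the 2×2 nilpotent shift.

After assembling e^{tJ} and conjugating by P, we get:

e^{tA} =
  [exp(t), 3*t*exp(t), -2*t*exp(t)]
  [0, exp(t), 0]
  [0, 0, exp(t)]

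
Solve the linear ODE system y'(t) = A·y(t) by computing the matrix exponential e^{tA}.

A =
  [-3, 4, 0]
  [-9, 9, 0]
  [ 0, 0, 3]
e^{tA} =
  [-6*t*exp(3*t) + exp(3*t), 4*t*exp(3*t), 0]
  [-9*t*exp(3*t), 6*t*exp(3*t) + exp(3*t), 0]
  [0, 0, exp(3*t)]

Strategy: write A = P · J · P⁻¹ where J is a Jordan canonical form, so e^{tA} = P · e^{tJ} · P⁻¹, and e^{tJ} can be computed block-by-block.

A has Jordan form
J =
  [3, 1, 0]
  [0, 3, 0]
  [0, 0, 3]
(up to reordering of blocks).

Per-block formulas:
  For a 2×2 Jordan block J_2(3): exp(t · J_2(3)) = e^(3t)·(I + t·N), where N is the 2×2 nilpotent shift.
  For a 1×1 block at λ = 3: exp(t · [3]) = [e^(3t)].

After assembling e^{tJ} and conjugating by P, we get:

e^{tA} =
  [-6*t*exp(3*t) + exp(3*t), 4*t*exp(3*t), 0]
  [-9*t*exp(3*t), 6*t*exp(3*t) + exp(3*t), 0]
  [0, 0, exp(3*t)]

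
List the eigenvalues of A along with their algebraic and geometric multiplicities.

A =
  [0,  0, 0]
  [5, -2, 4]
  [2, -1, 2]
λ = 0: alg = 3, geom = 1

Step 1 — factor the characteristic polynomial to read off the algebraic multiplicities:
  χ_A(x) = x^3

Step 2 — compute geometric multiplicities via the rank-nullity identity g(λ) = n − rank(A − λI):
  rank(A − (0)·I) = 2, so dim ker(A − (0)·I) = n − 2 = 1

Summary:
  λ = 0: algebraic multiplicity = 3, geometric multiplicity = 1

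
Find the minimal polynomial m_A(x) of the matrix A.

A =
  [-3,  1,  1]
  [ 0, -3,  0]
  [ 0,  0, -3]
x^2 + 6*x + 9

The characteristic polynomial is χ_A(x) = (x + 3)^3, so the eigenvalues are known. The minimal polynomial is
  m_A(x) = Π_λ (x − λ)^{k_λ}
where k_λ is the size of the *largest* Jordan block for λ (equivalently, the smallest k with (A − λI)^k v = 0 for every generalised eigenvector v of λ).

  λ = -3: largest Jordan block has size 2, contributing (x + 3)^2

So m_A(x) = (x + 3)^2 = x^2 + 6*x + 9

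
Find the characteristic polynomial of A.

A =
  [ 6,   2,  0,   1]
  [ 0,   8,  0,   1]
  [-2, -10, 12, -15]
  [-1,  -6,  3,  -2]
x^4 - 24*x^3 + 216*x^2 - 864*x + 1296

Expanding det(x·I − A) (e.g. by cofactor expansion or by noting that A is similar to its Jordan form J, which has the same characteristic polynomial as A) gives
  χ_A(x) = x^4 - 24*x^3 + 216*x^2 - 864*x + 1296
which factors as (x - 6)^4. The eigenvalues (with algebraic multiplicities) are λ = 6 with multiplicity 4.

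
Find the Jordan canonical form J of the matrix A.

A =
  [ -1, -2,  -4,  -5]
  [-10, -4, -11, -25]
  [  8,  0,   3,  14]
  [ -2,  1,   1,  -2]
J_3(-1) ⊕ J_1(-1)

The characteristic polynomial is
  det(x·I − A) = x^4 + 4*x^3 + 6*x^2 + 4*x + 1 = (x + 1)^4

Eigenvalues and multiplicities (the geometric multiplicity of λ is n − rank(A − λI), which equals the number of Jordan blocks for λ):
  λ = -1: algebraic multiplicity = 4, geometric multiplicity = 2

Determining the block sizes for each eigenvalue:
  λ = -1: with am = 4 and gm = 2, the partition is not yet determined (e.g. several partitions of 4 into 2 parts exist). Let N = A − (-1)·I. Computing rank(N^1) = 2, rank(N^2) = 1, rank(N^3) = 0; the number of blocks of size ≥ j is rank(N^{j−1}) − rank(N^j), giving [2, 1, 1]. So we have 1 block(s) of size 3, 1 block(s) of size 1 → block sizes [3, 1]

Assembling the blocks gives a Jordan form
J =
  [-1,  1,  0,  0]
  [ 0, -1,  1,  0]
  [ 0,  0, -1,  0]
  [ 0,  0,  0, -1]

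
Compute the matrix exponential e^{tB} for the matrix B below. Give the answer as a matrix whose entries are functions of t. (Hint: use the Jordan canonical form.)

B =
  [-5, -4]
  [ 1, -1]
e^{tB} =
  [-2*t*exp(-3*t) + exp(-3*t), -4*t*exp(-3*t)]
  [t*exp(-3*t), 2*t*exp(-3*t) + exp(-3*t)]

Strategy: write B = P · J · P⁻¹ where J is a Jordan canonical form, so e^{tB} = P · e^{tJ} · P⁻¹, and e^{tJ} can be computed block-by-block.

B has Jordan form
J =
  [-3,  1]
  [ 0, -3]
(up to reordering of blocks).

Per-block formulas:
  For a 2×2 Jordan block J_2(-3): exp(t · J_2(-3)) = e^(-3t)·(I + t·N), where N is the 2×2 nilpotent shift.

After assembling e^{tJ} and conjugating by P, we get:

e^{tB} =
  [-2*t*exp(-3*t) + exp(-3*t), -4*t*exp(-3*t)]
  [t*exp(-3*t), 2*t*exp(-3*t) + exp(-3*t)]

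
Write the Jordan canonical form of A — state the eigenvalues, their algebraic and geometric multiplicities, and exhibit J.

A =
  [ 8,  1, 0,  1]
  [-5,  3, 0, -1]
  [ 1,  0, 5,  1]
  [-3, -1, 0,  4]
J_3(5) ⊕ J_1(5)

The characteristic polynomial is
  det(x·I − A) = x^4 - 20*x^3 + 150*x^2 - 500*x + 625 = (x - 5)^4

Eigenvalues and multiplicities (the geometric multiplicity of λ is n − rank(A − λI), which equals the number of Jordan blocks for λ):
  λ = 5: algebraic multiplicity = 4, geometric multiplicity = 2

Determining the block sizes for each eigenvalue:
  λ = 5: with am = 4 and gm = 2, the partition is not yet determined (e.g. several partitions of 4 into 2 parts exist). Let N = A − (5)·I. Computing rank(N^1) = 2, rank(N^2) = 1, rank(N^3) = 0; the number of blocks of size ≥ j is rank(N^{j−1}) − rank(N^j), giving [2, 1, 1]. So we have 1 block(s) of size 3, 1 block(s) of size 1 → block sizes [3, 1]

Assembling the blocks gives a Jordan form
J =
  [5, 1, 0, 0]
  [0, 5, 1, 0]
  [0, 0, 5, 0]
  [0, 0, 0, 5]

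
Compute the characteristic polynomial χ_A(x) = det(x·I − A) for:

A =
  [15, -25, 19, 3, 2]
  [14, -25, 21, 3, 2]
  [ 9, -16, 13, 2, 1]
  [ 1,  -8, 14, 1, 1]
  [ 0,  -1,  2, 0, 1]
x^5 - 5*x^4 + 10*x^3 - 10*x^2 + 5*x - 1

Expanding det(x·I − A) (e.g. by cofactor expansion or by noting that A is similar to its Jordan form J, which has the same characteristic polynomial as A) gives
  χ_A(x) = x^5 - 5*x^4 + 10*x^3 - 10*x^2 + 5*x - 1
which factors as (x - 1)^5. The eigenvalues (with algebraic multiplicities) are λ = 1 with multiplicity 5.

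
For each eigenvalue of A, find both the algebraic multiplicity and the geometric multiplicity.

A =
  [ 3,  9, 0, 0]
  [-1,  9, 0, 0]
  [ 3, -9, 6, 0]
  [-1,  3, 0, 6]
λ = 6: alg = 4, geom = 3

Step 1 — factor the characteristic polynomial to read off the algebraic multiplicities:
  χ_A(x) = (x - 6)^4

Step 2 — compute geometric multiplicities via the rank-nullity identity g(λ) = n − rank(A − λI):
  rank(A − (6)·I) = 1, so dim ker(A − (6)·I) = n − 1 = 3

Summary:
  λ = 6: algebraic multiplicity = 4, geometric multiplicity = 3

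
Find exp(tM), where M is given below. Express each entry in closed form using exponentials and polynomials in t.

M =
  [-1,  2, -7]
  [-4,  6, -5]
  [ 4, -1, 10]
e^{tM} =
  [-6*t*exp(5*t) + exp(5*t), -3*t^2*exp(5*t)/2 + 2*t*exp(5*t), -3*t^2*exp(5*t)/2 - 7*t*exp(5*t)]
  [-4*t*exp(5*t), -t^2*exp(5*t) + t*exp(5*t) + exp(5*t), -t^2*exp(5*t) - 5*t*exp(5*t)]
  [4*t*exp(5*t), t^2*exp(5*t) - t*exp(5*t), t^2*exp(5*t) + 5*t*exp(5*t) + exp(5*t)]

Strategy: write M = P · J · P⁻¹ where J is a Jordan canonical form, so e^{tM} = P · e^{tJ} · P⁻¹, and e^{tJ} can be computed block-by-block.

M has Jordan form
J =
  [5, 1, 0]
  [0, 5, 1]
  [0, 0, 5]
(up to reordering of blocks).

Per-block formulas:
  For a 3×3 Jordan block J_3(5): exp(t · J_3(5)) = e^(5t)·(I + t·N + (t^2/2)·N^2), where N is the 3×3 nilpotent shift.

After assembling e^{tJ} and conjugating by P, we get:

e^{tM} =
  [-6*t*exp(5*t) + exp(5*t), -3*t^2*exp(5*t)/2 + 2*t*exp(5*t), -3*t^2*exp(5*t)/2 - 7*t*exp(5*t)]
  [-4*t*exp(5*t), -t^2*exp(5*t) + t*exp(5*t) + exp(5*t), -t^2*exp(5*t) - 5*t*exp(5*t)]
  [4*t*exp(5*t), t^2*exp(5*t) - t*exp(5*t), t^2*exp(5*t) + 5*t*exp(5*t) + exp(5*t)]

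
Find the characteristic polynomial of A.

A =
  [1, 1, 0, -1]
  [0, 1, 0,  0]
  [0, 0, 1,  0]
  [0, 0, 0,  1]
x^4 - 4*x^3 + 6*x^2 - 4*x + 1

Expanding det(x·I − A) (e.g. by cofactor expansion or by noting that A is similar to its Jordan form J, which has the same characteristic polynomial as A) gives
  χ_A(x) = x^4 - 4*x^3 + 6*x^2 - 4*x + 1
which factors as (x - 1)^4. The eigenvalues (with algebraic multiplicities) are λ = 1 with multiplicity 4.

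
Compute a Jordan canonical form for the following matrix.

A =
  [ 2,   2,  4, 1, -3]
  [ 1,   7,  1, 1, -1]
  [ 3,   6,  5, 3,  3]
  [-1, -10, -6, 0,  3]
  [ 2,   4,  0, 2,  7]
J_1(1) ⊕ J_3(5) ⊕ J_1(5)

The characteristic polynomial is
  det(x·I − A) = x^5 - 21*x^4 + 170*x^3 - 650*x^2 + 1125*x - 625 = (x - 5)^4*(x - 1)

Eigenvalues and multiplicities (the geometric multiplicity of λ is n − rank(A − λI), which equals the number of Jordan blocks for λ):
  λ = 1: algebraic multiplicity = 1, geometric multiplicity = 1
  λ = 5: algebraic multiplicity = 4, geometric multiplicity = 2

Determining the block sizes for each eigenvalue:
  λ = 1: one block (gm = 1), so the single block has size am = 1 → block sizes [1]
  λ = 5: with am = 4 and gm = 2, the partition is not yet determined (e.g. several partitions of 4 into 2 parts exist). Let N = A − (5)·I. Computing rank(N^1) = 3, rank(N^2) = 2, rank(N^3) = 1; the number of blocks of size ≥ j is rank(N^{j−1}) − rank(N^j), giving [2, 1, 1]. So we have 1 block(s) of size 3, 1 block(s) of size 1 → block sizes [3, 1]

Assembling the blocks gives a Jordan form
J =
  [1, 0, 0, 0, 0]
  [0, 5, 1, 0, 0]
  [0, 0, 5, 1, 0]
  [0, 0, 0, 5, 0]
  [0, 0, 0, 0, 5]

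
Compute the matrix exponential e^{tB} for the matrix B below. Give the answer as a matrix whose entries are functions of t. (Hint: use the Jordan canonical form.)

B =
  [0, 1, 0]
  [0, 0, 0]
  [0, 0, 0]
e^{tB} =
  [1, t, 0]
  [0, 1, 0]
  [0, 0, 1]

Strategy: write B = P · J · P⁻¹ where J is a Jordan canonical form, so e^{tB} = P · e^{tJ} · P⁻¹, and e^{tJ} can be computed block-by-block.

B has Jordan form
J =
  [0, 1, 0]
  [0, 0, 0]
  [0, 0, 0]
(up to reordering of blocks).

Per-block formulas:
  For a 2×2 Jordan block J_2(0): exp(t · J_2(0)) = e^(0t)·(I + t·N), where N is the 2×2 nilpotent shift.
  For a 1×1 block at λ = 0: exp(t · [0]) = [e^(0t)].

After assembling e^{tJ} and conjugating by P, we get:

e^{tB} =
  [1, t, 0]
  [0, 1, 0]
  [0, 0, 1]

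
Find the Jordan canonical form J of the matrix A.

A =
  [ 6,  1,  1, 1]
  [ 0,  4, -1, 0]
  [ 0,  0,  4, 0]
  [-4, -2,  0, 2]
J_3(4) ⊕ J_1(4)

The characteristic polynomial is
  det(x·I − A) = x^4 - 16*x^3 + 96*x^2 - 256*x + 256 = (x - 4)^4

Eigenvalues and multiplicities (the geometric multiplicity of λ is n − rank(A − λI), which equals the number of Jordan blocks for λ):
  λ = 4: algebraic multiplicity = 4, geometric multiplicity = 2

Determining the block sizes for each eigenvalue:
  λ = 4: with am = 4 and gm = 2, the partition is not yet determined (e.g. several partitions of 4 into 2 parts exist). Let N = A − (4)·I. Computing rank(N^1) = 2, rank(N^2) = 1, rank(N^3) = 0; the number of blocks of size ≥ j is rank(N^{j−1}) − rank(N^j), giving [2, 1, 1]. So we have 1 block(s) of size 3, 1 block(s) of size 1 → block sizes [3, 1]

Assembling the blocks gives a Jordan form
J =
  [4, 1, 0, 0]
  [0, 4, 1, 0]
  [0, 0, 4, 0]
  [0, 0, 0, 4]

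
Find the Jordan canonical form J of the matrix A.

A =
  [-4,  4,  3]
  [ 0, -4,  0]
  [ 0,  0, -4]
J_2(-4) ⊕ J_1(-4)

The characteristic polynomial is
  det(x·I − A) = x^3 + 12*x^2 + 48*x + 64 = (x + 4)^3

Eigenvalues and multiplicities (the geometric multiplicity of λ is n − rank(A − λI), which equals the number of Jordan blocks for λ):
  λ = -4: algebraic multiplicity = 3, geometric multiplicity = 2

Determining the block sizes for each eigenvalue:
  λ = -4: 2 blocks summing to 3 forces exactly one block of size 2 and the rest size 1 → block sizes [2, 1]

Assembling the blocks gives a Jordan form
J =
  [-4,  1,  0]
  [ 0, -4,  0]
  [ 0,  0, -4]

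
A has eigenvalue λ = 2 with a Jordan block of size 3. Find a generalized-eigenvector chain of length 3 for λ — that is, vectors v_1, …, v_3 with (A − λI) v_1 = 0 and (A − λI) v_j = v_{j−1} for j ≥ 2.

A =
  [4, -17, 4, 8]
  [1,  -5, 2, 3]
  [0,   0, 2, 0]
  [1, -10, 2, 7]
A Jordan chain for λ = 2 of length 3:
v_1 = (-5, -2, 0, -3)ᵀ
v_2 = (2, 1, 0, 1)ᵀ
v_3 = (1, 0, 0, 0)ᵀ

Let N = A − (2)·I. We want v_3 with N^3 v_3 = 0 but N^2 v_3 ≠ 0; then v_{j-1} := N · v_j for j = 3, …, 2.

Pick v_3 = (1, 0, 0, 0)ᵀ.
Then v_2 = N · v_3 = (2, 1, 0, 1)ᵀ.
Then v_1 = N · v_2 = (-5, -2, 0, -3)ᵀ.

Sanity check: (A − (2)·I) v_1 = (0, 0, 0, 0)ᵀ = 0. ✓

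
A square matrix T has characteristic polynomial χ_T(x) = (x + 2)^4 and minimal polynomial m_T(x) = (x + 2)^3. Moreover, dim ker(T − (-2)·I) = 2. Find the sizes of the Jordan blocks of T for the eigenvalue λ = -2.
Block sizes for λ = -2: [3, 1]

Step 1 — from the characteristic polynomial, algebraic multiplicity of λ = -2 is 4. From dim ker(T − (-2)·I) = 2, there are exactly 2 Jordan blocks for λ = -2.
Step 2 — from the minimal polynomial, the factor (x + 2)^3 tells us the largest block for λ = -2 has size 3.
Step 3 — with total size 4, 2 blocks, and largest block 3, the block sizes (in nonincreasing order) are [3, 1].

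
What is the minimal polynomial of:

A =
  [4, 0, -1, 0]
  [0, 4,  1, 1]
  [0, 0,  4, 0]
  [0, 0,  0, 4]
x^2 - 8*x + 16

The characteristic polynomial is χ_A(x) = (x - 4)^4, so the eigenvalues are known. The minimal polynomial is
  m_A(x) = Π_λ (x − λ)^{k_λ}
where k_λ is the size of the *largest* Jordan block for λ (equivalently, the smallest k with (A − λI)^k v = 0 for every generalised eigenvector v of λ).

  λ = 4: largest Jordan block has size 2, contributing (x − 4)^2

So m_A(x) = (x - 4)^2 = x^2 - 8*x + 16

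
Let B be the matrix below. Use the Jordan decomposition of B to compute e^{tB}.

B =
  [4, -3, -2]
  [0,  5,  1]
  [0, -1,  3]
e^{tB} =
  [exp(4*t), -t^2*exp(4*t)/2 - 3*t*exp(4*t), -t^2*exp(4*t)/2 - 2*t*exp(4*t)]
  [0, t*exp(4*t) + exp(4*t), t*exp(4*t)]
  [0, -t*exp(4*t), -t*exp(4*t) + exp(4*t)]

Strategy: write B = P · J · P⁻¹ where J is a Jordan canonical form, so e^{tB} = P · e^{tJ} · P⁻¹, and e^{tJ} can be computed block-by-block.

B has Jordan form
J =
  [4, 1, 0]
  [0, 4, 1]
  [0, 0, 4]
(up to reordering of blocks).

Per-block formulas:
  For a 3×3 Jordan block J_3(4): exp(t · J_3(4)) = e^(4t)·(I + t·N + (t^2/2)·N^2), where N is the 3×3 nilpotent shift.

After assembling e^{tJ} and conjugating by P, we get:

e^{tB} =
  [exp(4*t), -t^2*exp(4*t)/2 - 3*t*exp(4*t), -t^2*exp(4*t)/2 - 2*t*exp(4*t)]
  [0, t*exp(4*t) + exp(4*t), t*exp(4*t)]
  [0, -t*exp(4*t), -t*exp(4*t) + exp(4*t)]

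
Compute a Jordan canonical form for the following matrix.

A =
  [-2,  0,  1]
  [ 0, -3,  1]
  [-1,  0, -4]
J_3(-3)

The characteristic polynomial is
  det(x·I − A) = x^3 + 9*x^2 + 27*x + 27 = (x + 3)^3

Eigenvalues and multiplicities (the geometric multiplicity of λ is n − rank(A − λI), which equals the number of Jordan blocks for λ):
  λ = -3: algebraic multiplicity = 3, geometric multiplicity = 1

Determining the block sizes for each eigenvalue:
  λ = -3: one block (gm = 1), so the single block has size am = 3 → block sizes [3]

Assembling the blocks gives a Jordan form
J =
  [-3,  1,  0]
  [ 0, -3,  1]
  [ 0,  0, -3]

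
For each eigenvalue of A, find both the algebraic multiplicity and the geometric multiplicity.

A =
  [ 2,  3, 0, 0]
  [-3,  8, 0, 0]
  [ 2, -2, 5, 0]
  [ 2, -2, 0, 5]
λ = 5: alg = 4, geom = 3

Step 1 — factor the characteristic polynomial to read off the algebraic multiplicities:
  χ_A(x) = (x - 5)^4

Step 2 — compute geometric multiplicities via the rank-nullity identity g(λ) = n − rank(A − λI):
  rank(A − (5)·I) = 1, so dim ker(A − (5)·I) = n − 1 = 3

Summary:
  λ = 5: algebraic multiplicity = 4, geometric multiplicity = 3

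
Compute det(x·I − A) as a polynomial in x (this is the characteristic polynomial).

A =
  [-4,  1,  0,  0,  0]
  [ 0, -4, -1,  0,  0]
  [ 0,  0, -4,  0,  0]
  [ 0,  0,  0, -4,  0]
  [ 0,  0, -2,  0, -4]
x^5 + 20*x^4 + 160*x^3 + 640*x^2 + 1280*x + 1024

Expanding det(x·I − A) (e.g. by cofactor expansion or by noting that A is similar to its Jordan form J, which has the same characteristic polynomial as A) gives
  χ_A(x) = x^5 + 20*x^4 + 160*x^3 + 640*x^2 + 1280*x + 1024
which factors as (x + 4)^5. The eigenvalues (with algebraic multiplicities) are λ = -4 with multiplicity 5.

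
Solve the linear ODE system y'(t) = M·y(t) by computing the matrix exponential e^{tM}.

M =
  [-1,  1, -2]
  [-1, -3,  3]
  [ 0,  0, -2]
e^{tM} =
  [t*exp(-2*t) + exp(-2*t), t*exp(-2*t), t^2*exp(-2*t)/2 - 2*t*exp(-2*t)]
  [-t*exp(-2*t), -t*exp(-2*t) + exp(-2*t), -t^2*exp(-2*t)/2 + 3*t*exp(-2*t)]
  [0, 0, exp(-2*t)]

Strategy: write M = P · J · P⁻¹ where J is a Jordan canonical form, so e^{tM} = P · e^{tJ} · P⁻¹, and e^{tJ} can be computed block-by-block.

M has Jordan form
J =
  [-2,  1,  0]
  [ 0, -2,  1]
  [ 0,  0, -2]
(up to reordering of blocks).

Per-block formulas:
  For a 3×3 Jordan block J_3(-2): exp(t · J_3(-2)) = e^(-2t)·(I + t·N + (t^2/2)·N^2), where N is the 3×3 nilpotent shift.

After assembling e^{tJ} and conjugating by P, we get:

e^{tM} =
  [t*exp(-2*t) + exp(-2*t), t*exp(-2*t), t^2*exp(-2*t)/2 - 2*t*exp(-2*t)]
  [-t*exp(-2*t), -t*exp(-2*t) + exp(-2*t), -t^2*exp(-2*t)/2 + 3*t*exp(-2*t)]
  [0, 0, exp(-2*t)]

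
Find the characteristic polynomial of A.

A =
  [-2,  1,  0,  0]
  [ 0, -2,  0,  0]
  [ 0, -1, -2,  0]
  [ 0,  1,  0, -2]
x^4 + 8*x^3 + 24*x^2 + 32*x + 16

Expanding det(x·I − A) (e.g. by cofactor expansion or by noting that A is similar to its Jordan form J, which has the same characteristic polynomial as A) gives
  χ_A(x) = x^4 + 8*x^3 + 24*x^2 + 32*x + 16
which factors as (x + 2)^4. The eigenvalues (with algebraic multiplicities) are λ = -2 with multiplicity 4.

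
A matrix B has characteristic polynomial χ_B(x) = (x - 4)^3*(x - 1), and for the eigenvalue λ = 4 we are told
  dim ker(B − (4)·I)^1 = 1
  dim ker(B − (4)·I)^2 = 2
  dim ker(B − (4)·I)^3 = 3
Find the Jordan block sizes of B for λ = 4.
Block sizes for λ = 4: [3]

From the dimensions of kernels of powers, the number of Jordan blocks of size at least j is d_j − d_{j−1} where d_j = dim ker(N^j) (with d_0 = 0). Computing the differences gives [1, 1, 1].
The number of blocks of size exactly k is (#blocks of size ≥ k) − (#blocks of size ≥ k + 1), so the partition is: 1 block(s) of size 3.
In nonincreasing order the block sizes are [3].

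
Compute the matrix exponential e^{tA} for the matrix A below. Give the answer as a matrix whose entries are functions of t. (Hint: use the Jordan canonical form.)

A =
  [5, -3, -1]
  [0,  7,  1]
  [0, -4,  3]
e^{tA} =
  [exp(5*t), -t^2*exp(5*t) - 3*t*exp(5*t), -t^2*exp(5*t)/2 - t*exp(5*t)]
  [0, 2*t*exp(5*t) + exp(5*t), t*exp(5*t)]
  [0, -4*t*exp(5*t), -2*t*exp(5*t) + exp(5*t)]

Strategy: write A = P · J · P⁻¹ where J is a Jordan canonical form, so e^{tA} = P · e^{tJ} · P⁻¹, and e^{tJ} can be computed block-by-block.

A has Jordan form
J =
  [5, 1, 0]
  [0, 5, 1]
  [0, 0, 5]
(up to reordering of blocks).

Per-block formulas:
  For a 3×3 Jordan block J_3(5): exp(t · J_3(5)) = e^(5t)·(I + t·N + (t^2/2)·N^2), where N is the 3×3 nilpotent shift.

After assembling e^{tJ} and conjugating by P, we get:

e^{tA} =
  [exp(5*t), -t^2*exp(5*t) - 3*t*exp(5*t), -t^2*exp(5*t)/2 - t*exp(5*t)]
  [0, 2*t*exp(5*t) + exp(5*t), t*exp(5*t)]
  [0, -4*t*exp(5*t), -2*t*exp(5*t) + exp(5*t)]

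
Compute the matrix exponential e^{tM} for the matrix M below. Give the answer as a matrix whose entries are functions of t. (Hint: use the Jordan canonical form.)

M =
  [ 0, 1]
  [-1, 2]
e^{tM} =
  [-t*exp(t) + exp(t), t*exp(t)]
  [-t*exp(t), t*exp(t) + exp(t)]

Strategy: write M = P · J · P⁻¹ where J is a Jordan canonical form, so e^{tM} = P · e^{tJ} · P⁻¹, and e^{tJ} can be computed block-by-block.

M has Jordan form
J =
  [1, 1]
  [0, 1]
(up to reordering of blocks).

Per-block formulas:
  For a 2×2 Jordan block J_2(1): exp(t · J_2(1)) = e^(1t)·(I + t·N), where N is the 2×2 nilpotent shift.

After assembling e^{tJ} and conjugating by P, we get:

e^{tM} =
  [-t*exp(t) + exp(t), t*exp(t)]
  [-t*exp(t), t*exp(t) + exp(t)]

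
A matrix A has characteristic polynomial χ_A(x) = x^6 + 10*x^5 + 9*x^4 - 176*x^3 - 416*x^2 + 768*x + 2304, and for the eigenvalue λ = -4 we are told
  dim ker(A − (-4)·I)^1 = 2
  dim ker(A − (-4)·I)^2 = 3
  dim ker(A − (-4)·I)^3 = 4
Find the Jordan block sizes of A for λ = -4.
Block sizes for λ = -4: [3, 1]

From the dimensions of kernels of powers, the number of Jordan blocks of size at least j is d_j − d_{j−1} where d_j = dim ker(N^j) (with d_0 = 0). Computing the differences gives [2, 1, 1].
The number of blocks of size exactly k is (#blocks of size ≥ k) − (#blocks of size ≥ k + 1), so the partition is: 1 block(s) of size 1, 1 block(s) of size 3.
In nonincreasing order the block sizes are [3, 1].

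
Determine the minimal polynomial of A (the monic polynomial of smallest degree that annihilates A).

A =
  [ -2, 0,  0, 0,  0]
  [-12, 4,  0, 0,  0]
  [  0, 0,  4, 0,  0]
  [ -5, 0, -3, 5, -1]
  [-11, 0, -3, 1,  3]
x^3 - 6*x^2 + 32

The characteristic polynomial is χ_A(x) = (x - 4)^4*(x + 2), so the eigenvalues are known. The minimal polynomial is
  m_A(x) = Π_λ (x − λ)^{k_λ}
where k_λ is the size of the *largest* Jordan block for λ (equivalently, the smallest k with (A − λI)^k v = 0 for every generalised eigenvector v of λ).

  λ = -2: largest Jordan block has size 1, contributing (x + 2)
  λ = 4: largest Jordan block has size 2, contributing (x − 4)^2

So m_A(x) = (x - 4)^2*(x + 2) = x^3 - 6*x^2 + 32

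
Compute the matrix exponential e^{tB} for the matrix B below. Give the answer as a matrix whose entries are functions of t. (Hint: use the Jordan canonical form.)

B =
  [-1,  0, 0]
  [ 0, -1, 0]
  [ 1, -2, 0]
e^{tB} =
  [exp(-t), 0, 0]
  [0, exp(-t), 0]
  [1 - exp(-t), -2 + 2*exp(-t), 1]

Strategy: write B = P · J · P⁻¹ where J is a Jordan canonical form, so e^{tB} = P · e^{tJ} · P⁻¹, and e^{tJ} can be computed block-by-block.

B has Jordan form
J =
  [-1,  0, 0]
  [ 0, -1, 0]
  [ 0,  0, 0]
(up to reordering of blocks).

Per-block formulas:
  For a 1×1 block at λ = -1: exp(t · [-1]) = [e^(-1t)].
  For a 1×1 block at λ = 0: exp(t · [0]) = [e^(0t)].

After assembling e^{tJ} and conjugating by P, we get:

e^{tB} =
  [exp(-t), 0, 0]
  [0, exp(-t), 0]
  [1 - exp(-t), -2 + 2*exp(-t), 1]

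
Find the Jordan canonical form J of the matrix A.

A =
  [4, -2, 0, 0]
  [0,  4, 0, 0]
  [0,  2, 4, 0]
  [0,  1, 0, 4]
J_2(4) ⊕ J_1(4) ⊕ J_1(4)

The characteristic polynomial is
  det(x·I − A) = x^4 - 16*x^3 + 96*x^2 - 256*x + 256 = (x - 4)^4

Eigenvalues and multiplicities (the geometric multiplicity of λ is n − rank(A − λI), which equals the number of Jordan blocks for λ):
  λ = 4: algebraic multiplicity = 4, geometric multiplicity = 3

Determining the block sizes for each eigenvalue:
  λ = 4: 3 blocks summing to 4 forces exactly one block of size 2 and the rest size 1 → block sizes [2, 1, 1]

Assembling the blocks gives a Jordan form
J =
  [4, 1, 0, 0]
  [0, 4, 0, 0]
  [0, 0, 4, 0]
  [0, 0, 0, 4]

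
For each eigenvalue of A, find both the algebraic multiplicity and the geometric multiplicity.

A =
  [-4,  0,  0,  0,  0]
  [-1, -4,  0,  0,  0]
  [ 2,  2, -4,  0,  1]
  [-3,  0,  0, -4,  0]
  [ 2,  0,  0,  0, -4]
λ = -4: alg = 5, geom = 3

Step 1 — factor the characteristic polynomial to read off the algebraic multiplicities:
  χ_A(x) = (x + 4)^5

Step 2 — compute geometric multiplicities via the rank-nullity identity g(λ) = n − rank(A − λI):
  rank(A − (-4)·I) = 2, so dim ker(A − (-4)·I) = n − 2 = 3

Summary:
  λ = -4: algebraic multiplicity = 5, geometric multiplicity = 3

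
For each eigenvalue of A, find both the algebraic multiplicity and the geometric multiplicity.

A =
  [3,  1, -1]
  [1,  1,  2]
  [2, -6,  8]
λ = 4: alg = 3, geom = 1

Step 1 — factor the characteristic polynomial to read off the algebraic multiplicities:
  χ_A(x) = (x - 4)^3

Step 2 — compute geometric multiplicities via the rank-nullity identity g(λ) = n − rank(A − λI):
  rank(A − (4)·I) = 2, so dim ker(A − (4)·I) = n − 2 = 1

Summary:
  λ = 4: algebraic multiplicity = 3, geometric multiplicity = 1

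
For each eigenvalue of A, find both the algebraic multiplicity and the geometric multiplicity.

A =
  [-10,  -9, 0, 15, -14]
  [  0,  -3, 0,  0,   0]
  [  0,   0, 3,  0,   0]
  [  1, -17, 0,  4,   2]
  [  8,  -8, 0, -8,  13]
λ = -3: alg = 2, geom = 2; λ = 3: alg = 1, geom = 1; λ = 5: alg = 2, geom = 1

Step 1 — factor the characteristic polynomial to read off the algebraic multiplicities:
  χ_A(x) = (x - 5)^2*(x - 3)*(x + 3)^2

Step 2 — compute geometric multiplicities via the rank-nullity identity g(λ) = n − rank(A − λI):
  rank(A − (-3)·I) = 3, so dim ker(A − (-3)·I) = n − 3 = 2
  rank(A − (3)·I) = 4, so dim ker(A − (3)·I) = n − 4 = 1
  rank(A − (5)·I) = 4, so dim ker(A − (5)·I) = n − 4 = 1

Summary:
  λ = -3: algebraic multiplicity = 2, geometric multiplicity = 2
  λ = 3: algebraic multiplicity = 1, geometric multiplicity = 1
  λ = 5: algebraic multiplicity = 2, geometric multiplicity = 1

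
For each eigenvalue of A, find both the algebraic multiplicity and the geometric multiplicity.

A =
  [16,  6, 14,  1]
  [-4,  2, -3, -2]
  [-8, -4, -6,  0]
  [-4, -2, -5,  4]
λ = 4: alg = 4, geom = 2

Step 1 — factor the characteristic polynomial to read off the algebraic multiplicities:
  χ_A(x) = (x - 4)^4

Step 2 — compute geometric multiplicities via the rank-nullity identity g(λ) = n − rank(A − λI):
  rank(A − (4)·I) = 2, so dim ker(A − (4)·I) = n − 2 = 2

Summary:
  λ = 4: algebraic multiplicity = 4, geometric multiplicity = 2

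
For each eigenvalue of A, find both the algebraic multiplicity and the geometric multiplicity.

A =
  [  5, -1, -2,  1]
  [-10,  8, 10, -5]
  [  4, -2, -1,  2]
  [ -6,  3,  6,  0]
λ = 3: alg = 4, geom = 3

Step 1 — factor the characteristic polynomial to read off the algebraic multiplicities:
  χ_A(x) = (x - 3)^4

Step 2 — compute geometric multiplicities via the rank-nullity identity g(λ) = n − rank(A − λI):
  rank(A − (3)·I) = 1, so dim ker(A − (3)·I) = n − 1 = 3

Summary:
  λ = 3: algebraic multiplicity = 4, geometric multiplicity = 3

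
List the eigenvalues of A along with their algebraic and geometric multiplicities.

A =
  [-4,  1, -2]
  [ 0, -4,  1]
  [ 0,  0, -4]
λ = -4: alg = 3, geom = 1

Step 1 — factor the characteristic polynomial to read off the algebraic multiplicities:
  χ_A(x) = (x + 4)^3

Step 2 — compute geometric multiplicities via the rank-nullity identity g(λ) = n − rank(A − λI):
  rank(A − (-4)·I) = 2, so dim ker(A − (-4)·I) = n − 2 = 1

Summary:
  λ = -4: algebraic multiplicity = 3, geometric multiplicity = 1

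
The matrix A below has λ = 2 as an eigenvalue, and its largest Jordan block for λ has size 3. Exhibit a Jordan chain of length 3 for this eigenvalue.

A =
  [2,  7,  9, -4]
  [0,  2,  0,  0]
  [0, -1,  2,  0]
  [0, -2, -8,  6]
A Jordan chain for λ = 2 of length 3:
v_1 = (-1, 0, 0, 0)ᵀ
v_2 = (7, 0, -1, -2)ᵀ
v_3 = (0, 1, 0, 0)ᵀ

Let N = A − (2)·I. We want v_3 with N^3 v_3 = 0 but N^2 v_3 ≠ 0; then v_{j-1} := N · v_j for j = 3, …, 2.

Pick v_3 = (0, 1, 0, 0)ᵀ.
Then v_2 = N · v_3 = (7, 0, -1, -2)ᵀ.
Then v_1 = N · v_2 = (-1, 0, 0, 0)ᵀ.

Sanity check: (A − (2)·I) v_1 = (0, 0, 0, 0)ᵀ = 0. ✓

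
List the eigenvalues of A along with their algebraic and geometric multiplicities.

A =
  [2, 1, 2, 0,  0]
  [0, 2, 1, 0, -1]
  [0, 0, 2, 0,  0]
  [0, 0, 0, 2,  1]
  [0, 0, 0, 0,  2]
λ = 2: alg = 5, geom = 2

Step 1 — factor the characteristic polynomial to read off the algebraic multiplicities:
  χ_A(x) = (x - 2)^5

Step 2 — compute geometric multiplicities via the rank-nullity identity g(λ) = n − rank(A − λI):
  rank(A − (2)·I) = 3, so dim ker(A − (2)·I) = n − 3 = 2

Summary:
  λ = 2: algebraic multiplicity = 5, geometric multiplicity = 2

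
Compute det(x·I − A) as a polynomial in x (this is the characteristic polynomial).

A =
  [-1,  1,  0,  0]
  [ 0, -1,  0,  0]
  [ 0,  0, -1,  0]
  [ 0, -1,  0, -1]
x^4 + 4*x^3 + 6*x^2 + 4*x + 1

Expanding det(x·I − A) (e.g. by cofactor expansion or by noting that A is similar to its Jordan form J, which has the same characteristic polynomial as A) gives
  χ_A(x) = x^4 + 4*x^3 + 6*x^2 + 4*x + 1
which factors as (x + 1)^4. The eigenvalues (with algebraic multiplicities) are λ = -1 with multiplicity 4.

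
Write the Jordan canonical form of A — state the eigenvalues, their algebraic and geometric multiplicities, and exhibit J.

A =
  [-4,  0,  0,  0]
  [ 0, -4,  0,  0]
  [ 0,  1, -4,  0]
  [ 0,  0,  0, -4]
J_2(-4) ⊕ J_1(-4) ⊕ J_1(-4)

The characteristic polynomial is
  det(x·I − A) = x^4 + 16*x^3 + 96*x^2 + 256*x + 256 = (x + 4)^4

Eigenvalues and multiplicities (the geometric multiplicity of λ is n − rank(A − λI), which equals the number of Jordan blocks for λ):
  λ = -4: algebraic multiplicity = 4, geometric multiplicity = 3

Determining the block sizes for each eigenvalue:
  λ = -4: 3 blocks summing to 4 forces exactly one block of size 2 and the rest size 1 → block sizes [2, 1, 1]

Assembling the blocks gives a Jordan form
J =
  [-4,  1,  0,  0]
  [ 0, -4,  0,  0]
  [ 0,  0, -4,  0]
  [ 0,  0,  0, -4]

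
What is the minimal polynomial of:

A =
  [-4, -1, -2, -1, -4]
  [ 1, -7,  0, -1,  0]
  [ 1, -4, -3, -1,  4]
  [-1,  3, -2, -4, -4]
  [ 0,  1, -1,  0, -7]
x^3 + 15*x^2 + 75*x + 125

The characteristic polynomial is χ_A(x) = (x + 5)^5, so the eigenvalues are known. The minimal polynomial is
  m_A(x) = Π_λ (x − λ)^{k_λ}
where k_λ is the size of the *largest* Jordan block for λ (equivalently, the smallest k with (A − λI)^k v = 0 for every generalised eigenvector v of λ).

  λ = -5: largest Jordan block has size 3, contributing (x + 5)^3

So m_A(x) = (x + 5)^3 = x^3 + 15*x^2 + 75*x + 125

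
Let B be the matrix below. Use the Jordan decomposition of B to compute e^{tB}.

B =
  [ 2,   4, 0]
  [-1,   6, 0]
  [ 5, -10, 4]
e^{tB} =
  [-2*t*exp(4*t) + exp(4*t), 4*t*exp(4*t), 0]
  [-t*exp(4*t), 2*t*exp(4*t) + exp(4*t), 0]
  [5*t*exp(4*t), -10*t*exp(4*t), exp(4*t)]

Strategy: write B = P · J · P⁻¹ where J is a Jordan canonical form, so e^{tB} = P · e^{tJ} · P⁻¹, and e^{tJ} can be computed block-by-block.

B has Jordan form
J =
  [4, 1, 0]
  [0, 4, 0]
  [0, 0, 4]
(up to reordering of blocks).

Per-block formulas:
  For a 2×2 Jordan block J_2(4): exp(t · J_2(4)) = e^(4t)·(I + t·N), where N is the 2×2 nilpotent shift.
  For a 1×1 block at λ = 4: exp(t · [4]) = [e^(4t)].

After assembling e^{tJ} and conjugating by P, we get:

e^{tB} =
  [-2*t*exp(4*t) + exp(4*t), 4*t*exp(4*t), 0]
  [-t*exp(4*t), 2*t*exp(4*t) + exp(4*t), 0]
  [5*t*exp(4*t), -10*t*exp(4*t), exp(4*t)]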